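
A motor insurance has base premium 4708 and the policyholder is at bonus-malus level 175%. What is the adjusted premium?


adjusted = base * BM_level / 100
= 4708 * 175 / 100
= 4708 * 1.75
= 8239.0


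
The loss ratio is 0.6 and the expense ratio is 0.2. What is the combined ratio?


Combined ratio = loss ratio + expense ratio
= 0.6 + 0.2
= 0.8


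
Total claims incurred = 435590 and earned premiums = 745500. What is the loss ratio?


Loss ratio = claims / premiums
= 435590 / 745500
= 0.5843


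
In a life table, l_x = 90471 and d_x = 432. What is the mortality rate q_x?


q_x = d_x / l_x
= 432 / 90471
= 0.0048


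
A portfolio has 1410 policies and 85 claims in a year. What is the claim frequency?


frequency = claims / policies
= 85 / 1410
= 0.0603


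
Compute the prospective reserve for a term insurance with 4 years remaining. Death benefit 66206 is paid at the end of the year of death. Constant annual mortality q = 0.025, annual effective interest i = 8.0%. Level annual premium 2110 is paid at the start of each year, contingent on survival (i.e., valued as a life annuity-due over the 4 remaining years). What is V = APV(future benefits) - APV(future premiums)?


v = 1/(1+i) = 0.925926
APV(future benefits) per unit = sum_{k=0}^{3} k_p_x * q * v^(k+1) = 0.079943
APV(future benefits) = 66206 * 0.079943 = 5292.735
Life annuity-due factor ä_{x:4} = sum_{k=0}^{3} k_p_x * v^k = 3.453556
APV(future premiums) = 2110 * 3.453556 = 7287.0039
V = 5292.735 - 7287.0039
= -1994.2689


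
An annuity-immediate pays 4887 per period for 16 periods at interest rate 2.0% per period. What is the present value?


PV = PMT * (1 - (1+i)^(-n)) / i
= 4887 * (1 - (1+0.02)^(-16)) / 0.02
= 4887 * (1 - 0.728446) / 0.02
= 4887 * 13.577709
= 66354.2654


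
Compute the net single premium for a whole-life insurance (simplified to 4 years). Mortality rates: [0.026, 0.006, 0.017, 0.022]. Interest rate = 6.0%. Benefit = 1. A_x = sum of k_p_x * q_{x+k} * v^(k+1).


v = 0.943396
Year 0: k_p_x=1.0, q=0.026, term=0.024528
Year 1: k_p_x=0.974, q=0.006, term=0.005201
Year 2: k_p_x=0.968156, q=0.017, term=0.013819
Year 3: k_p_x=0.951697, q=0.022, term=0.016584
A_x = 0.0601


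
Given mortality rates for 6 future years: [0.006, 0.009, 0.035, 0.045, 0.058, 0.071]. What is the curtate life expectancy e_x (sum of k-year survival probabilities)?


e_x = sum_{k=1}^{n} k_p_x
k_p_x values:
  1_p_x = 0.994
  2_p_x = 0.985054
  3_p_x = 0.950577
  4_p_x = 0.907801
  5_p_x = 0.855149
  6_p_x = 0.794433
e_x = 5.487


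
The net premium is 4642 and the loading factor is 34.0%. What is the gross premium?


Gross = net * (1 + loading)
= 4642 * (1 + 0.34)
= 4642 * 1.34
= 6220.28


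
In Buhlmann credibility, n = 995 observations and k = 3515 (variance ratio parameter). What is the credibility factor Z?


Z = n / (n + k)
= 995 / (995 + 3515)
= 995 / 4510
= 0.2206


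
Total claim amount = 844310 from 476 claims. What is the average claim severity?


severity = total / number
= 844310 / 476
= 1773.7605


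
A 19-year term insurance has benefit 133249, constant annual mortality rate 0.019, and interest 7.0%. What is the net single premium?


NSP = benefit * sum_{k=0}^{n-1} k_p_x * q * v^(k+1)
With constant q=0.019, v=0.934579
Sum = 0.172483
NSP = 133249 * 0.172483
= 22983.218


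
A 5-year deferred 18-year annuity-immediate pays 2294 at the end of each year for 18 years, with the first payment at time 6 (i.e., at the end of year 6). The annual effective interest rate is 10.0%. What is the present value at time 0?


PV at time 5 of the 18-year annuity-immediate:
a_n = 2294 * (1-(1+0.1)^(-18))/0.1 = 18814.0394
Discount back 5 years to time 0:
PV = 18814.0394 * (1+0.1)^(-5)
= 18814.0394 * 0.620921
= 11682.0382


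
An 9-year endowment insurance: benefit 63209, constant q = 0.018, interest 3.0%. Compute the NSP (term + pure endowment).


Term component = 8276.4789
Pure endowment = 9_p_x * v^9 * benefit = 0.849187 * 0.766417 * 63209 = 41138.3896
NSP = 49414.8685


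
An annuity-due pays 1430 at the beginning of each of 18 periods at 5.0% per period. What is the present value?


PV_due = PMT * (1-(1+i)^(-n))/i * (1+i)
PV_immediate = 16716.1093
PV_due = 16716.1093 * 1.05
= 17551.9147


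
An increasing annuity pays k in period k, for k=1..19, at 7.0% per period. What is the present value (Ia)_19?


(Ia)_n = sum_{k=1}^{n} k * v^k, v = 1/(1+i)
v = 0.934579
Sum computed term by term:
(Ia)_19 = 82.9347


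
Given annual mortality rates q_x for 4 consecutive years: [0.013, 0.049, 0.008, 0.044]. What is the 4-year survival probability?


p_k = 1 - q_k for each year
Survival = product of (1 - q_k)
= 0.987 * 0.951 * 0.992 * 0.956
= 0.8902


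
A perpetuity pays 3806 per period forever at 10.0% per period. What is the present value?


PV = PMT / i
= 3806 / 0.1
= 38060.0


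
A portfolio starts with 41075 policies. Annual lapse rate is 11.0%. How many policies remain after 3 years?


remaining = initial * (1 - lapse)^years
= 41075 * (1 - 0.11)^3
= 41075 * 0.704969
= 28956.6017


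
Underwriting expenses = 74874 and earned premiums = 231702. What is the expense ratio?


Expense ratio = expenses / premiums
= 74874 / 231702
= 0.3231


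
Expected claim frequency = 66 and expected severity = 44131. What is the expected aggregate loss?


E[S] = E[N] * E[X]
= 66 * 44131
= 2.9126e+06


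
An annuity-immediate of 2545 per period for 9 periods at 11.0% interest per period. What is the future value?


FV = PMT * ((1+i)^n - 1) / i
= 2545 * ((1.11)^9 - 1) / 0.11
= 2545 * (2.558037 - 1) / 0.11
= 36047.3088


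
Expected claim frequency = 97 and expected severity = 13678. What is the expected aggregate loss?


E[S] = E[N] * E[X]
= 97 * 13678
= 1.3268e+06


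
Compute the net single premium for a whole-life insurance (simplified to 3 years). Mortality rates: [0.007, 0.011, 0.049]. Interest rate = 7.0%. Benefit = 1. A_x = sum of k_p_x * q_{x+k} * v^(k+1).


v = 0.934579
Year 0: k_p_x=1.0, q=0.007, term=0.006542
Year 1: k_p_x=0.993, q=0.011, term=0.009541
Year 2: k_p_x=0.982077, q=0.049, term=0.039282
A_x = 0.0554


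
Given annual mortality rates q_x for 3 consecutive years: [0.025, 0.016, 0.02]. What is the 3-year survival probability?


p_k = 1 - q_k for each year
Survival = product of (1 - q_k)
= 0.975 * 0.984 * 0.98
= 0.9402


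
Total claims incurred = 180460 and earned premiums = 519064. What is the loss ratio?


Loss ratio = claims / premiums
= 180460 / 519064
= 0.3477


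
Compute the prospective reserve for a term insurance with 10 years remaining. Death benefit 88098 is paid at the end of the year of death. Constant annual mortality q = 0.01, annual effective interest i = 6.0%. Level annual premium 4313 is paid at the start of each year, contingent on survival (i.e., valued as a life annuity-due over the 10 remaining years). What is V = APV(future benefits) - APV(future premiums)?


v = 1/(1+i) = 0.943396
APV(future benefits) per unit = sum_{k=0}^{9} k_p_x * q * v^(k+1) = 0.070714
APV(future benefits) = 88098 * 0.070714 = 6229.7591
Life annuity-due factor ä_{x:10} = sum_{k=0}^{9} k_p_x * v^k = 7.495681
APV(future premiums) = 4313 * 7.495681 = 32328.8703
V = 6229.7591 - 32328.8703
= -26099.1112


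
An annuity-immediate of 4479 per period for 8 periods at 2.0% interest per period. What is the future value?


FV = PMT * ((1+i)^n - 1) / i
= 4479 * ((1.02)^8 - 1) / 0.02
= 4479 * (1.171659 - 1) / 0.02
= 38443.1184


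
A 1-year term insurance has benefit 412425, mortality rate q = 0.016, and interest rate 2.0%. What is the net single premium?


NSP = benefit * q * v
v = 1/(1+i) = 0.980392
NSP = 412425 * 0.016 * 0.980392
= 6469.4118


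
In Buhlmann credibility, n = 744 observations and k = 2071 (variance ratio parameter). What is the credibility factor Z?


Z = n / (n + k)
= 744 / (744 + 2071)
= 744 / 2815
= 0.2643


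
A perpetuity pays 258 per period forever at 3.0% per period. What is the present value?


PV = PMT / i
= 258 / 0.03
= 8600.0


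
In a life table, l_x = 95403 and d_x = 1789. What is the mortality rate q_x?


q_x = d_x / l_x
= 1789 / 95403
= 0.0188


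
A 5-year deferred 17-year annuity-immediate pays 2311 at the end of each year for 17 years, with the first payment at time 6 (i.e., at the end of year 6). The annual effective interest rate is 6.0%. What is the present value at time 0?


PV at time 5 of the 17-year annuity-immediate:
a_n = 2311 * (1-(1+0.06)^(-17))/0.06 = 24212.9471
Discount back 5 years to time 0:
PV = 24212.9471 * (1+0.06)^(-5)
= 24212.9471 * 0.747258
= 18093.3226


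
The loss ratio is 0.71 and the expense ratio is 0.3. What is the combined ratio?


Combined ratio = loss ratio + expense ratio
= 0.71 + 0.3
= 1.01


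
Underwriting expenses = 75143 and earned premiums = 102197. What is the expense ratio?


Expense ratio = expenses / premiums
= 75143 / 102197
= 0.7353


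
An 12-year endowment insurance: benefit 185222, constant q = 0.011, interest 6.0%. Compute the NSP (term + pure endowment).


Term component = 16207.8161
Pure endowment = 12_p_x * v^12 * benefit = 0.8757 * 0.496969 * 185222 = 80607.9145
NSP = 96815.7306


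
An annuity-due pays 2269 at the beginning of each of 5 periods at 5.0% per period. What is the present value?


PV_due = PMT * (1-(1+i)^(-n))/i * (1+i)
PV_immediate = 9823.5826
PV_due = 9823.5826 * 1.05
= 10314.7617


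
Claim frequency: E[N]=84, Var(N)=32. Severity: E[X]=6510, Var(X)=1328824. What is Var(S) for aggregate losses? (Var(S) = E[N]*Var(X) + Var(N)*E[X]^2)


Var(S) = E[N]*Var(X) + Var(N)*E[X]^2
= 84*1328824 + 32*6510^2
= 111621216 + 1356163200
= 1.4678e+09


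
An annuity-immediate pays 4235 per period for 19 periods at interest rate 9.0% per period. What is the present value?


PV = PMT * (1 - (1+i)^(-n)) / i
= 4235 * (1 - (1+0.09)^(-19)) / 0.09
= 4235 * (1 - 0.19449) / 0.09
= 4235 * 8.950115
= 37903.7361


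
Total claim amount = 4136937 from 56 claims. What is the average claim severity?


severity = total / number
= 4136937 / 56
= 73873.875


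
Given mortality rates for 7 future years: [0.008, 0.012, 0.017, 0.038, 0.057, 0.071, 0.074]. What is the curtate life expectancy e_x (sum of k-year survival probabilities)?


e_x = sum_{k=1}^{n} k_p_x
k_p_x values:
  1_p_x = 0.992
  2_p_x = 0.980096
  3_p_x = 0.963434
  4_p_x = 0.926824
  5_p_x = 0.873995
  6_p_x = 0.811941
  7_p_x = 0.751858
e_x = 6.3001


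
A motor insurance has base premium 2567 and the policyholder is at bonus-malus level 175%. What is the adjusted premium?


adjusted = base * BM_level / 100
= 2567 * 175 / 100
= 2567 * 1.75
= 4492.25


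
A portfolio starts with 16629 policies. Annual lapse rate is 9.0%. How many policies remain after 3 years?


remaining = initial * (1 - lapse)^years
= 16629 * (1 - 0.09)^3
= 16629 * 0.753571
= 12531.1322


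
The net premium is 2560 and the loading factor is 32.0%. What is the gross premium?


Gross = net * (1 + loading)
= 2560 * (1 + 0.32)
= 2560 * 1.32
= 3379.2


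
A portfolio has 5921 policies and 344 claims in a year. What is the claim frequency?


frequency = claims / policies
= 344 / 5921
= 0.0581


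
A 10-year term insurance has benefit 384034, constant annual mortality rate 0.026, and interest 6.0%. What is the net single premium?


NSP = benefit * sum_{k=0}^{n-1} k_p_x * q * v^(k+1)
With constant q=0.026, v=0.943396
Sum = 0.172606
NSP = 384034 * 0.172606
= 66286.5411


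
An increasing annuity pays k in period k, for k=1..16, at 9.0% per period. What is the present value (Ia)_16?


(Ia)_n = sum_{k=1}^{n} k * v^k, v = 1/(1+i)
v = 0.917431
Sum computed term by term:
(Ia)_16 = 55.8975


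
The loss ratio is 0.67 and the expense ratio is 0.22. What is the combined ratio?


Combined ratio = loss ratio + expense ratio
= 0.67 + 0.22
= 0.89


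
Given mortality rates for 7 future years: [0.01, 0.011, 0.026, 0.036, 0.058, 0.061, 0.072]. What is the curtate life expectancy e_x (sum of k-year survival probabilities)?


e_x = sum_{k=1}^{n} k_p_x
k_p_x values:
  1_p_x = 0.99
  2_p_x = 0.97911
  3_p_x = 0.953653
  4_p_x = 0.919322
  5_p_x = 0.866001
  6_p_x = 0.813175
  7_p_x = 0.754626
e_x = 6.2759


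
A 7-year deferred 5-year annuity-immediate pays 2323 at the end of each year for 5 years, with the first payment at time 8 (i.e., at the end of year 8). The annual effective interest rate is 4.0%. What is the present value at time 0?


PV at time 7 of the 5-year annuity-immediate:
a_n = 2323 * (1-(1+0.04)^(-5))/0.04 = 10341.5833
Discount back 7 years to time 0:
PV = 10341.5833 * (1+0.04)^(-7)
= 10341.5833 * 0.759918
= 7858.7533


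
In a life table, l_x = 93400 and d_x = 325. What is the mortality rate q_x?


q_x = d_x / l_x
= 325 / 93400
= 0.0035


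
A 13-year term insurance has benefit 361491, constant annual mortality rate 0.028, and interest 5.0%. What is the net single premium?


NSP = benefit * sum_{k=0}^{n-1} k_p_x * q * v^(k+1)
With constant q=0.028, v=0.952381
Sum = 0.227372
NSP = 361491 * 0.227372
= 82192.8976


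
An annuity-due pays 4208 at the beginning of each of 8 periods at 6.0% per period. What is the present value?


PV_due = PMT * (1-(1+i)^(-n))/i * (1+i)
PV_immediate = 26130.8124
PV_due = 26130.8124 * 1.06
= 27698.6611


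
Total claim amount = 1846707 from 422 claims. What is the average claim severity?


severity = total / number
= 1846707 / 422
= 4376.0829


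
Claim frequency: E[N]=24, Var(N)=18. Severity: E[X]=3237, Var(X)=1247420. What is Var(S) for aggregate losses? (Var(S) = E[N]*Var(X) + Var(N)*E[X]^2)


Var(S) = E[N]*Var(X) + Var(N)*E[X]^2
= 24*1247420 + 18*3237^2
= 29938080 + 188607042
= 2.1855e+08


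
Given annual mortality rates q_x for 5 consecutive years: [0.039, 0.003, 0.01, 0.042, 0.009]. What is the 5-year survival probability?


p_k = 1 - q_k for each year
Survival = product of (1 - q_k)
= 0.961 * 0.997 * 0.99 * 0.958 * 0.991
= 0.9005


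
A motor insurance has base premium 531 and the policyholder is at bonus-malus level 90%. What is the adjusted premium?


adjusted = base * BM_level / 100
= 531 * 90 / 100
= 531 * 0.9
= 477.9


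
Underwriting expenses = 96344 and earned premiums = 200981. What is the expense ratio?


Expense ratio = expenses / premiums
= 96344 / 200981
= 0.4794


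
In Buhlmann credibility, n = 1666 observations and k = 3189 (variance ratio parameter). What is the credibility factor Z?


Z = n / (n + k)
= 1666 / (1666 + 3189)
= 1666 / 4855
= 0.3432


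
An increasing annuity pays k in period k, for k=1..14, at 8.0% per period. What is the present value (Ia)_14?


(Ia)_n = sum_{k=1}^{n} k * v^k, v = 1/(1+i)
v = 0.925926
Sum computed term by term:
(Ia)_14 = 51.7165


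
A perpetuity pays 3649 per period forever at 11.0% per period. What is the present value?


PV = PMT / i
= 3649 / 0.11
= 33172.7273


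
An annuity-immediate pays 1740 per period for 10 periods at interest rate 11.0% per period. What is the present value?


PV = PMT * (1 - (1+i)^(-n)) / i
= 1740 * (1 - (1+0.11)^(-10)) / 0.11
= 1740 * (1 - 0.352184) / 0.11
= 1740 * 5.889232
= 10247.2637


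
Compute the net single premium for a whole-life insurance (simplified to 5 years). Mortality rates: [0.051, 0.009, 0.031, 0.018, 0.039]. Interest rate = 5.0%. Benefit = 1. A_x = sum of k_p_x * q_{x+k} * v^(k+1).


v = 0.952381
Year 0: k_p_x=1.0, q=0.051, term=0.048571
Year 1: k_p_x=0.949, q=0.009, term=0.007747
Year 2: k_p_x=0.940459, q=0.031, term=0.025185
Year 3: k_p_x=0.911305, q=0.018, term=0.013495
Year 4: k_p_x=0.894901, q=0.039, term=0.027346
A_x = 0.1223


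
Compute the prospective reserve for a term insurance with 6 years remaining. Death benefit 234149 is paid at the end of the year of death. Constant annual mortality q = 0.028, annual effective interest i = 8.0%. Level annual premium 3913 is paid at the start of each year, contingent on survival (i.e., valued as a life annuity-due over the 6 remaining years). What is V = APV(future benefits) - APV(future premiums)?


v = 1/(1+i) = 0.925926
APV(future benefits) per unit = sum_{k=0}^{5} k_p_x * q * v^(k+1) = 0.121478
APV(future benefits) = 234149 * 0.121478 = 28444.0129
Life annuity-due factor ä_{x:6} = sum_{k=0}^{5} k_p_x * v^k = 4.68559
APV(future premiums) = 3913 * 4.68559 = 18334.7137
V = 28444.0129 - 18334.7137
= 10109.2993


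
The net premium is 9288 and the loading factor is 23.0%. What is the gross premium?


Gross = net * (1 + loading)
= 9288 * (1 + 0.23)
= 9288 * 1.23
= 11424.24


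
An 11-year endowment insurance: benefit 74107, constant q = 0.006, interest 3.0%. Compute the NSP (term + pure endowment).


Term component = 3999.9695
Pure endowment = 11_p_x * v^11 * benefit = 0.935945 * 0.722421 * 74107 = 50107.1832
NSP = 54107.1526


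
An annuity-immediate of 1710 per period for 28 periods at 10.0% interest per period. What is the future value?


FV = PMT * ((1+i)^n - 1) / i
= 1710 * ((1.1)^28 - 1) / 0.1
= 1710 * (14.420994 - 1) / 0.1
= 229498.9907


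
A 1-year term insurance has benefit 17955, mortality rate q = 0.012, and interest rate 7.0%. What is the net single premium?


NSP = benefit * q * v
v = 1/(1+i) = 0.934579
NSP = 17955 * 0.012 * 0.934579
= 201.3645


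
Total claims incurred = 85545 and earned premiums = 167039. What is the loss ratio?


Loss ratio = claims / premiums
= 85545 / 167039
= 0.5121


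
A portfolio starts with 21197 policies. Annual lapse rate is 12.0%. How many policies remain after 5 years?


remaining = initial * (1 - lapse)^years
= 21197 * (1 - 0.12)^5
= 21197 * 0.527732
= 11186.3334


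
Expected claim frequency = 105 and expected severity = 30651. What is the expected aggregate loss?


E[S] = E[N] * E[X]
= 105 * 30651
= 3.2184e+06


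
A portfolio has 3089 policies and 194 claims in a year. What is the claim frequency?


frequency = claims / policies
= 194 / 3089
= 0.0628


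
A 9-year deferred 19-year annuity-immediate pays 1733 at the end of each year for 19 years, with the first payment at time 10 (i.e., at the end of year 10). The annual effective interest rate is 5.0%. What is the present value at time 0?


PV at time 9 of the 19-year annuity-immediate:
a_n = 1733 * (1-(1+0.05)^(-19))/0.05 = 20943.861
Discount back 9 years to time 0:
PV = 20943.861 * (1+0.05)^(-9)
= 20943.861 * 0.644609
= 13500.5996


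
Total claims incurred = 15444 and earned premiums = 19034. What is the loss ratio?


Loss ratio = claims / premiums
= 15444 / 19034
= 0.8114


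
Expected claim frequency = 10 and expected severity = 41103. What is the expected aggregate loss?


E[S] = E[N] * E[X]
= 10 * 41103
= 411030


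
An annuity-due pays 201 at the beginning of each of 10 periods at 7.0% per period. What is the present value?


PV_due = PMT * (1-(1+i)^(-n))/i * (1+i)
PV_immediate = 1411.7399
PV_due = 1411.7399 * 1.07
= 1510.5617


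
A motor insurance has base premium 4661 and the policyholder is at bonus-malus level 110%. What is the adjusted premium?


adjusted = base * BM_level / 100
= 4661 * 110 / 100
= 4661 * 1.1
= 5127.1


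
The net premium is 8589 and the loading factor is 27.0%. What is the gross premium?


Gross = net * (1 + loading)
= 8589 * (1 + 0.27)
= 8589 * 1.27
= 10908.03


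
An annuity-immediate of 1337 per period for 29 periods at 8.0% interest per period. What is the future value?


FV = PMT * ((1+i)^n - 1) / i
= 1337 * ((1.08)^29 - 1) / 0.08
= 1337 * (9.317275 - 1) / 0.08
= 139002.4567


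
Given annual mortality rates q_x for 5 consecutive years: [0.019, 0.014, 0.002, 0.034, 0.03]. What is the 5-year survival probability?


p_k = 1 - q_k for each year
Survival = product of (1 - q_k)
= 0.981 * 0.986 * 0.998 * 0.966 * 0.97
= 0.9045


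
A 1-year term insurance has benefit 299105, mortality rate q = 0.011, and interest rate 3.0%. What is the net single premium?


NSP = benefit * q * v
v = 1/(1+i) = 0.970874
NSP = 299105 * 0.011 * 0.970874
= 3194.3252


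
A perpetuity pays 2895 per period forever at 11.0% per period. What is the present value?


PV = PMT / i
= 2895 / 0.11
= 26318.1818


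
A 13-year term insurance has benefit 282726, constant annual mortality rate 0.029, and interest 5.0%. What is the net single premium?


NSP = benefit * sum_{k=0}^{n-1} k_p_x * q * v^(k+1)
With constant q=0.029, v=0.952381
Sum = 0.2343
NSP = 282726 * 0.2343
= 66242.7718


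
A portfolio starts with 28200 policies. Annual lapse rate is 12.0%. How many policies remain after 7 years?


remaining = initial * (1 - lapse)^years
= 28200 * (1 - 0.12)^7
= 28200 * 0.408676
= 11524.6518


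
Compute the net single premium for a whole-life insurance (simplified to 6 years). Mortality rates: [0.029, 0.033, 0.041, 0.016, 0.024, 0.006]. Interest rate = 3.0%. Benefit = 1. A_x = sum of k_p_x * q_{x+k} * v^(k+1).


v = 0.970874
Year 0: k_p_x=1.0, q=0.029, term=0.028155
Year 1: k_p_x=0.971, q=0.033, term=0.030204
Year 2: k_p_x=0.938957, q=0.041, term=0.03523
Year 3: k_p_x=0.90046, q=0.016, term=0.012801
Year 4: k_p_x=0.886052, q=0.024, term=0.018344
Year 5: k_p_x=0.864787, q=0.006, term=0.004345
A_x = 0.1291


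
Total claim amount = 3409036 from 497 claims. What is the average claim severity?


severity = total / number
= 3409036 / 497
= 6859.2274


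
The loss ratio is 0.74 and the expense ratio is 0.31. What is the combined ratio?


Combined ratio = loss ratio + expense ratio
= 0.74 + 0.31
= 1.05


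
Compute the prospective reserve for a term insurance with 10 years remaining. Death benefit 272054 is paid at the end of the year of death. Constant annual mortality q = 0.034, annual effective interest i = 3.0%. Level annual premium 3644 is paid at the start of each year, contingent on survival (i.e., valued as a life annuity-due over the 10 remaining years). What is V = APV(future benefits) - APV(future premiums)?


v = 1/(1+i) = 0.970874
APV(future benefits) per unit = sum_{k=0}^{9} k_p_x * q * v^(k+1) = 0.251546
APV(future benefits) = 272054 * 0.251546 = 68434.2211
Life annuity-due factor ä_{x:10} = sum_{k=0}^{9} k_p_x * v^k = 7.620378
APV(future premiums) = 3644 * 7.620378 = 27768.6578
V = 68434.2211 - 27768.6578
= 40665.5633


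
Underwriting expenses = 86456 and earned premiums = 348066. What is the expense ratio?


Expense ratio = expenses / premiums
= 86456 / 348066
= 0.2484


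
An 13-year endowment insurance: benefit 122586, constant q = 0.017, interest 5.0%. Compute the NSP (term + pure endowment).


Term component = 17904.6428
Pure endowment = 13_p_x * v^13 * benefit = 0.800195 * 0.530321 * 122586 = 52020.6433
NSP = 69925.286


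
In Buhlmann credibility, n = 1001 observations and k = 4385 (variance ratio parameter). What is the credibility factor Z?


Z = n / (n + k)
= 1001 / (1001 + 4385)
= 1001 / 5386
= 0.1859


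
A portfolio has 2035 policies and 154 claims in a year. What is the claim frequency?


frequency = claims / policies
= 154 / 2035
= 0.0757


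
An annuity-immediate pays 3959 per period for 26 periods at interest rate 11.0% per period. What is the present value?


PV = PMT * (1 - (1+i)^(-n)) / i
= 3959 * (1 - (1+0.11)^(-26)) / 0.11
= 3959 * (1 - 0.066314) / 0.11
= 3959 * 8.488058
= 33604.2226


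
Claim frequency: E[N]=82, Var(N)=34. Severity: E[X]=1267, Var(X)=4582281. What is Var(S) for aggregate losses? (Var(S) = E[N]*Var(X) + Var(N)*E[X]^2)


Var(S) = E[N]*Var(X) + Var(N)*E[X]^2
= 82*4582281 + 34*1267^2
= 375747042 + 54579826
= 4.3033e+08


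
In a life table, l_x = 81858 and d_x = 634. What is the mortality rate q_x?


q_x = d_x / l_x
= 634 / 81858
= 0.0077


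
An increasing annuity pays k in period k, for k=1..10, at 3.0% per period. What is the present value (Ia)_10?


(Ia)_n = sum_{k=1}^{n} k * v^k, v = 1/(1+i)
v = 0.970874
Sum computed term by term:
(Ia)_10 = 44.839


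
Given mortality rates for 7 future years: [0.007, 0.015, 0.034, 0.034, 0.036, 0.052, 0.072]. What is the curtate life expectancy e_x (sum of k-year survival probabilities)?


e_x = sum_{k=1}^{n} k_p_x
k_p_x values:
  1_p_x = 0.993
  2_p_x = 0.978105
  3_p_x = 0.944849
  4_p_x = 0.912725
  5_p_x = 0.879866
  6_p_x = 0.834113
  7_p_x = 0.774057
e_x = 6.3167


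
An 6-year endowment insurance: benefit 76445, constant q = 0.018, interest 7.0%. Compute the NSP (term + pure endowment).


Term component = 6293.0722
Pure endowment = 6_p_x * v^6 * benefit = 0.896745 * 0.666342 * 76445 = 45678.8693
NSP = 51971.9415


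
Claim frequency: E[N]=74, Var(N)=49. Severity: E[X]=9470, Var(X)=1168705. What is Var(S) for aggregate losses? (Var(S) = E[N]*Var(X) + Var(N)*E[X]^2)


Var(S) = E[N]*Var(X) + Var(N)*E[X]^2
= 74*1168705 + 49*9470^2
= 86484170 + 4394364100
= 4.4808e+09


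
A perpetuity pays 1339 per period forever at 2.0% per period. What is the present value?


PV = PMT / i
= 1339 / 0.02
= 66950.0


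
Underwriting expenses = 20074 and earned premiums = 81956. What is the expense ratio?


Expense ratio = expenses / premiums
= 20074 / 81956
= 0.2449


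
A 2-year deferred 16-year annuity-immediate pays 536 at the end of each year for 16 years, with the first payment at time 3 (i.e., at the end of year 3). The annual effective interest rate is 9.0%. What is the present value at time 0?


PV at time 2 of the 16-year annuity-immediate:
a_n = 536 * (1-(1+0.09)^(-16))/0.09 = 4455.5312
Discount back 2 years to time 0:
PV = 4455.5312 * (1+0.09)^(-2)
= 4455.5312 * 0.84168
= 3750.1315


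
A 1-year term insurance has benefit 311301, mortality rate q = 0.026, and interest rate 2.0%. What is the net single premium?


NSP = benefit * q * v
v = 1/(1+i) = 0.980392
NSP = 311301 * 0.026 * 0.980392
= 7935.1235


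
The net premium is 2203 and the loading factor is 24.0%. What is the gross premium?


Gross = net * (1 + loading)
= 2203 * (1 + 0.24)
= 2203 * 1.24
= 2731.72


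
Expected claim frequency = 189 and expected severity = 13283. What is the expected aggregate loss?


E[S] = E[N] * E[X]
= 189 * 13283
= 2.5105e+06


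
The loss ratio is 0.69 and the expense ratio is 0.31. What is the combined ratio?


Combined ratio = loss ratio + expense ratio
= 0.69 + 0.31
= 1.0


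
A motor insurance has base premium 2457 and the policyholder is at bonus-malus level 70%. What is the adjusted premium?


adjusted = base * BM_level / 100
= 2457 * 70 / 100
= 2457 * 0.7
= 1719.9


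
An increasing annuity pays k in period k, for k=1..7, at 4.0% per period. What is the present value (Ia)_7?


(Ia)_n = sum_{k=1}^{n} k * v^k, v = 1/(1+i)
v = 0.961538
Sum computed term by term:
(Ia)_7 = 23.0678


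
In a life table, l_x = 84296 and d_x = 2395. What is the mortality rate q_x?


q_x = d_x / l_x
= 2395 / 84296
= 0.0284


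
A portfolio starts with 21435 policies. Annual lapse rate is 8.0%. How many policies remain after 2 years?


remaining = initial * (1 - lapse)^years
= 21435 * (1 - 0.08)^2
= 21435 * 0.8464
= 18142.584


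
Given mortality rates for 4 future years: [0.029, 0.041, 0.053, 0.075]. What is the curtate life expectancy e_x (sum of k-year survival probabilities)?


e_x = sum_{k=1}^{n} k_p_x
k_p_x values:
  1_p_x = 0.971
  2_p_x = 0.931189
  3_p_x = 0.881836
  4_p_x = 0.815698
e_x = 3.5997


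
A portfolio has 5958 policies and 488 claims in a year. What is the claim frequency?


frequency = claims / policies
= 488 / 5958
= 0.0819


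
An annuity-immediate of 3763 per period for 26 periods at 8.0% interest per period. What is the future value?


FV = PMT * ((1+i)^n - 1) / i
= 3763 * ((1.08)^26 - 1) / 0.08
= 3763 * (7.396353 - 1) / 0.08
= 300868.4642


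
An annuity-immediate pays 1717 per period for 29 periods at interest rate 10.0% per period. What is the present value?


PV = PMT * (1 - (1+i)^(-n)) / i
= 1717 * (1 - (1+0.1)^(-29)) / 0.1
= 1717 * (1 - 0.063039) / 0.1
= 1717 * 9.369606
= 16087.6134


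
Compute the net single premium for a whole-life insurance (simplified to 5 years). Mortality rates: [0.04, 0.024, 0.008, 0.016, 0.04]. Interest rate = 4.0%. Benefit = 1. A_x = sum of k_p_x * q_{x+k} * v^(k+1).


v = 0.961538
Year 0: k_p_x=1.0, q=0.04, term=0.038462
Year 1: k_p_x=0.96, q=0.024, term=0.021302
Year 2: k_p_x=0.93696, q=0.008, term=0.006664
Year 3: k_p_x=0.929464, q=0.016, term=0.012712
Year 4: k_p_x=0.914593, q=0.04, term=0.030069
A_x = 0.1092


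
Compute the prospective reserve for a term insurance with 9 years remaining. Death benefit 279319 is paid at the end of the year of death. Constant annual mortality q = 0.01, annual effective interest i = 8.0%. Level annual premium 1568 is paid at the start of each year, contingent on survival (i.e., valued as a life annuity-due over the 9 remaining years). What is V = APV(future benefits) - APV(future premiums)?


v = 1/(1+i) = 0.925926
APV(future benefits) per unit = sum_{k=0}^{8} k_p_x * q * v^(k+1) = 0.060335
APV(future benefits) = 279319 * 0.060335 = 16852.679
Life annuity-due factor ä_{x:9} = sum_{k=0}^{8} k_p_x * v^k = 6.516167
APV(future premiums) = 1568 * 6.516167 = 10217.3503
V = 16852.679 - 10217.3503
= 6635.3287


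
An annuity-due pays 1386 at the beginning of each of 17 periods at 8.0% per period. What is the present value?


PV_due = PMT * (1-(1+i)^(-n))/i * (1+i)
PV_immediate = 12642.5904
PV_due = 12642.5904 * 1.08
= 13653.9976


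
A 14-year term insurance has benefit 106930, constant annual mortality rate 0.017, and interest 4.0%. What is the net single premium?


NSP = benefit * sum_{k=0}^{n-1} k_p_x * q * v^(k+1)
With constant q=0.017, v=0.961538
Sum = 0.162771
NSP = 106930 * 0.162771
= 17405.1483


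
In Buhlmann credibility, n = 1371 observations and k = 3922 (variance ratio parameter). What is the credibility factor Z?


Z = n / (n + k)
= 1371 / (1371 + 3922)
= 1371 / 5293
= 0.259


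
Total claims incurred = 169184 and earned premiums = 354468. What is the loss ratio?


Loss ratio = claims / premiums
= 169184 / 354468
= 0.4773


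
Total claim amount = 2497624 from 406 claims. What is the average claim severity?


severity = total / number
= 2497624 / 406
= 6151.7833


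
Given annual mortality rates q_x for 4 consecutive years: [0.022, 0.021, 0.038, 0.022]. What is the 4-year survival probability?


p_k = 1 - q_k for each year
Survival = product of (1 - q_k)
= 0.978 * 0.979 * 0.962 * 0.978
= 0.9008


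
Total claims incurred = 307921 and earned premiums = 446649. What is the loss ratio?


Loss ratio = claims / premiums
= 307921 / 446649
= 0.6894


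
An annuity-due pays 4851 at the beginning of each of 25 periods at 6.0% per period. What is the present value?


PV_due = PMT * (1-(1+i)^(-n))/i * (1+i)
PV_immediate = 62012.0607
PV_due = 62012.0607 * 1.06
= 65732.7844


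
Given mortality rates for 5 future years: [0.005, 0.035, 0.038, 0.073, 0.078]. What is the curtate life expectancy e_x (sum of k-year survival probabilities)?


e_x = sum_{k=1}^{n} k_p_x
k_p_x values:
  1_p_x = 0.995
  2_p_x = 0.960175
  3_p_x = 0.923688
  4_p_x = 0.856259
  5_p_x = 0.789471
e_x = 4.5246


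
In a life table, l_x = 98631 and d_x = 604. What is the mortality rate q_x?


q_x = d_x / l_x
= 604 / 98631
= 0.0061


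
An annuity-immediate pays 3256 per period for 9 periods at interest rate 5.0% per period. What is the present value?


PV = PMT * (1 - (1+i)^(-n)) / i
= 3256 * (1 - (1+0.05)^(-9)) / 0.05
= 3256 * (1 - 0.644609) / 0.05
= 3256 * 7.107822
= 23143.0674


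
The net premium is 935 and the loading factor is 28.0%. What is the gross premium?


Gross = net * (1 + loading)
= 935 * (1 + 0.28)
= 935 * 1.28
= 1196.8


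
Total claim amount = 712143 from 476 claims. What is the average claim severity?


severity = total / number
= 712143 / 476
= 1496.0987


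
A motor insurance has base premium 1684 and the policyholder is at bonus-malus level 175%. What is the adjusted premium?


adjusted = base * BM_level / 100
= 1684 * 175 / 100
= 1684 * 1.75
= 2947.0


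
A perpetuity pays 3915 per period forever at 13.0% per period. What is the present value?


PV = PMT / i
= 3915 / 0.13
= 30115.3846


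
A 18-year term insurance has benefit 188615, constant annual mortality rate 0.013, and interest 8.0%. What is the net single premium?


NSP = benefit * sum_{k=0}^{n-1} k_p_x * q * v^(k+1)
With constant q=0.013, v=0.925926
Sum = 0.112145
NSP = 188615 * 0.112145
= 21152.1768


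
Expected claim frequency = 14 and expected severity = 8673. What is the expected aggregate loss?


E[S] = E[N] * E[X]
= 14 * 8673
= 121422


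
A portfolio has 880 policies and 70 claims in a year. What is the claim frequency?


frequency = claims / policies
= 70 / 880
= 0.0795


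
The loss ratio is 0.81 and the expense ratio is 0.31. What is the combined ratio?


Combined ratio = loss ratio + expense ratio
= 0.81 + 0.31
= 1.12


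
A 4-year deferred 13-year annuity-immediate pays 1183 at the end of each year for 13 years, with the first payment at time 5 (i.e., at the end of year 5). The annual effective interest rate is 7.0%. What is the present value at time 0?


PV at time 4 of the 13-year annuity-immediate:
a_n = 1183 * (1-(1+0.07)^(-13))/0.07 = 9887.1008
Discount back 4 years to time 0:
PV = 9887.1008 * (1+0.07)^(-4)
= 9887.1008 * 0.762895
= 7542.8219


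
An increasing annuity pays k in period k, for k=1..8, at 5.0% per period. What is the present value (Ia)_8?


(Ia)_n = sum_{k=1}^{n} k * v^k, v = 1/(1+i)
v = 0.952381
Sum computed term by term:
(Ia)_8 = 27.4332


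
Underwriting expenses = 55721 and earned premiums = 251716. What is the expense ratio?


Expense ratio = expenses / premiums
= 55721 / 251716
= 0.2214


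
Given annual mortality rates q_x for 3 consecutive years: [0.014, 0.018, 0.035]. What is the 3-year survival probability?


p_k = 1 - q_k for each year
Survival = product of (1 - q_k)
= 0.986 * 0.982 * 0.965
= 0.9344


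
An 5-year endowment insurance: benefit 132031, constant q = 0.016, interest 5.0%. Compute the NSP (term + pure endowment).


Term component = 8871.9051
Pure endowment = 5_p_x * v^5 * benefit = 0.922519 * 0.783526 * 132031 = 95434.3917
NSP = 104306.2967


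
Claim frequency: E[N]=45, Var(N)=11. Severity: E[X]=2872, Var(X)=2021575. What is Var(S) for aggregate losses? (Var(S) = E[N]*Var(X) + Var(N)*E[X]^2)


Var(S) = E[N]*Var(X) + Var(N)*E[X]^2
= 45*2021575 + 11*2872^2
= 90970875 + 90732224
= 1.8170e+08


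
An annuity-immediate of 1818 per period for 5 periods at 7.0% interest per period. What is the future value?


FV = PMT * ((1+i)^n - 1) / i
= 1818 * ((1.07)^5 - 1) / 0.07
= 1818 * (1.402552 - 1) / 0.07
= 10454.8435


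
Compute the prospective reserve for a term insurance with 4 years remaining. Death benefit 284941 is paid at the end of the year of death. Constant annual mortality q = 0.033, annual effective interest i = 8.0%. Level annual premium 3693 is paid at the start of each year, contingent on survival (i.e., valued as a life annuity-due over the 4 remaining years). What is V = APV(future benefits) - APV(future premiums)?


v = 1/(1+i) = 0.925926
APV(future benefits) per unit = sum_{k=0}^{3} k_p_x * q * v^(k+1) = 0.104343
APV(future benefits) = 284941 * 0.104343 = 29731.6373
Life annuity-due factor ä_{x:4} = sum_{k=0}^{3} k_p_x * v^k = 3.414866
APV(future premiums) = 3693 * 3.414866 = 12611.101
V = 29731.6373 - 12611.101
= 17120.5362


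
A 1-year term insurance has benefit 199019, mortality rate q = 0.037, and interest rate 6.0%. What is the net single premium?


NSP = benefit * q * v
v = 1/(1+i) = 0.943396
NSP = 199019 * 0.037 * 0.943396
= 6946.8896


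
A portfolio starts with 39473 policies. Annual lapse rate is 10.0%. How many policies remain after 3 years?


remaining = initial * (1 - lapse)^years
= 39473 * (1 - 0.1)^3
= 39473 * 0.729
= 28775.817


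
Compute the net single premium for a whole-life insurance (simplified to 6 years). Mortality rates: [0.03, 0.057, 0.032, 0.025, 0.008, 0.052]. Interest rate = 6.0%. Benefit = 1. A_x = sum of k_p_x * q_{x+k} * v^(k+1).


v = 0.943396
Year 0: k_p_x=1.0, q=0.03, term=0.028302
Year 1: k_p_x=0.97, q=0.057, term=0.049208
Year 2: k_p_x=0.91471, q=0.032, term=0.024576
Year 3: k_p_x=0.885439, q=0.025, term=0.017534
Year 4: k_p_x=0.863303, q=0.008, term=0.005161
Year 5: k_p_x=0.856397, q=0.052, term=0.031394
A_x = 0.1562


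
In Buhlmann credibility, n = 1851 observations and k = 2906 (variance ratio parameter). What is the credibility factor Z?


Z = n / (n + k)
= 1851 / (1851 + 2906)
= 1851 / 4757
= 0.3891


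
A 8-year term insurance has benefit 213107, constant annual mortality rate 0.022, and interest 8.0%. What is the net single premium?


NSP = benefit * sum_{k=0}^{n-1} k_p_x * q * v^(k+1)
With constant q=0.022, v=0.925926
Sum = 0.118155
NSP = 213107 * 0.118155
= 25179.6861


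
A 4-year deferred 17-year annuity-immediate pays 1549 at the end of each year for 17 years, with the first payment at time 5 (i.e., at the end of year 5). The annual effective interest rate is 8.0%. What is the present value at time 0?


PV at time 4 of the 17-year annuity-immediate:
a_n = 1549 * (1-(1+0.08)^(-17))/0.08 = 14129.4174
Discount back 4 years to time 0:
PV = 14129.4174 * (1+0.08)^(-4)
= 14129.4174 * 0.73503
= 10385.5436


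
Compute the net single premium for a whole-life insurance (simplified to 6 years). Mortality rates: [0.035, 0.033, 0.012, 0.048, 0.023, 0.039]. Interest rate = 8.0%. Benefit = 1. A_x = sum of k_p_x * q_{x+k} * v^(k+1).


v = 0.925926
Year 0: k_p_x=1.0, q=0.035, term=0.032407
Year 1: k_p_x=0.965, q=0.033, term=0.027302
Year 2: k_p_x=0.933155, q=0.012, term=0.008889
Year 3: k_p_x=0.921957, q=0.048, term=0.032528
Year 4: k_p_x=0.877703, q=0.023, term=0.013739
Year 5: k_p_x=0.857516, q=0.039, term=0.021075
A_x = 0.1359


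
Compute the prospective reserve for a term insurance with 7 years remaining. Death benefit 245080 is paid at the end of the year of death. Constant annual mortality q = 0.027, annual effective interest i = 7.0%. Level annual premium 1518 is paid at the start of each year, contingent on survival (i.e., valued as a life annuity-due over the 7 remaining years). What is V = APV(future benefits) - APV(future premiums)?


v = 1/(1+i) = 0.934579
APV(future benefits) per unit = sum_{k=0}^{6} k_p_x * q * v^(k+1) = 0.135232
APV(future benefits) = 245080 * 0.135232 = 33142.6872
Life annuity-due factor ä_{x:7} = sum_{k=0}^{6} k_p_x * v^k = 5.359199
APV(future premiums) = 1518 * 5.359199 = 8135.2636
V = 33142.6872 - 8135.2636
= 25007.4236


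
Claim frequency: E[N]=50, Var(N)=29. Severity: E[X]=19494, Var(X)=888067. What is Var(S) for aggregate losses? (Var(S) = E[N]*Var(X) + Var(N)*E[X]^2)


Var(S) = E[N]*Var(X) + Var(N)*E[X]^2
= 50*888067 + 29*19494^2
= 44403350 + 11020465044
= 1.1065e+10


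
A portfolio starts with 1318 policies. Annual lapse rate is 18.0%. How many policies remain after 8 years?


remaining = initial * (1 - lapse)^years
= 1318 * (1 - 0.18)^8
= 1318 * 0.204414
= 269.4178


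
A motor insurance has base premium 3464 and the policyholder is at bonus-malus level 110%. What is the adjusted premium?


adjusted = base * BM_level / 100
= 3464 * 110 / 100
= 3464 * 1.1
= 3810.4


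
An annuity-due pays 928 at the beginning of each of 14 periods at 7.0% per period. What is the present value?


PV_due = PMT * (1-(1+i)^(-n))/i * (1+i)
PV_immediate = 8115.7943
PV_due = 8115.7943 * 1.07
= 8683.8999


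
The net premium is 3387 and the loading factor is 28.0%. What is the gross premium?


Gross = net * (1 + loading)
= 3387 * (1 + 0.28)
= 3387 * 1.28
= 4335.36


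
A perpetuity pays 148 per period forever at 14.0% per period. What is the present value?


PV = PMT / i
= 148 / 0.14
= 1057.1429
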